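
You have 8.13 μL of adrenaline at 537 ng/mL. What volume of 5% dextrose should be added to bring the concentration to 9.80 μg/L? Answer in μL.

437 μL

9.80 μg/L = 9.80 ng/mL.
V₂ = C₁V₁/C₂ = 537 × 8.13 / 9.80 = 445 μL.
Diluent to add = V₂ − V₁ = 445 − 8.13 = 437 μL.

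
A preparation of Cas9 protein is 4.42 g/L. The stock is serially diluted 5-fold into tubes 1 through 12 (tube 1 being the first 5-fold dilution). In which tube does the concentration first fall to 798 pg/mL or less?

Tube n has concentration 4.42 g/L / 5ⁿ.
Need 5ⁿ ≥ 4.42 g/L / 798 pg/mL = 5.54 × 10⁶, so n ≥ 9.65.
First such tube: n = 10.

tube 10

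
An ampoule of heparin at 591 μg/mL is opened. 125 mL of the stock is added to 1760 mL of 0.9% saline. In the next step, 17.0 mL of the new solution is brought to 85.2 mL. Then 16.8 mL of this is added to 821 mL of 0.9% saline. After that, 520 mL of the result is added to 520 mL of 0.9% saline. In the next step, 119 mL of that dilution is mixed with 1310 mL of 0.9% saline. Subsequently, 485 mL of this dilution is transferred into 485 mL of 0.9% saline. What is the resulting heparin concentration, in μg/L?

Overall dilution factor = 15.08 × 5.012 × 49.87 × 2 × 12.01 × 2 = 1.81 × 10⁵.
591 μg/mL / 1.81 × 10⁵ = 3.26 × 10⁻³ μg/mL = 3.26 μg/L.

3.26 μg/L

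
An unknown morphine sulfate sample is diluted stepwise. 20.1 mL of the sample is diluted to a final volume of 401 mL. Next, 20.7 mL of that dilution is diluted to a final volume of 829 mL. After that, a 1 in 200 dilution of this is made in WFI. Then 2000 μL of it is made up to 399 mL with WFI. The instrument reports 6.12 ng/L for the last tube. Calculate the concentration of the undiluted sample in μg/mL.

Overall dilution factor = 19.95 × 40.05 × 200 × 199.5 = 3.19 × 10⁷.
Original = 6.12 ng/L × 3.19 × 10⁷ = 1.95 × 10⁸ ng/L = 195 μg/mL.

195 μg/mL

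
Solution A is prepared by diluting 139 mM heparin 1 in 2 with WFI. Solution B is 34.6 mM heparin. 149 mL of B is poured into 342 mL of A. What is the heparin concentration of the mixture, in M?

C_A = 139 mM / 2 = 69.5 mM.
C_mix = (C_A·V_A + C_B·V_B)/(V_A + V_B) = (69.5×342 + 34.6×149) / 491.0 = 58.9 mM = 0.0589 M.

0.0589 M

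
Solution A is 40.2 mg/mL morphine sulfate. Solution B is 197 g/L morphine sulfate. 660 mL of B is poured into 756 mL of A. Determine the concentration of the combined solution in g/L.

113 g/L

C_B = 197 g/L = 197 mg/mL.
C_mix = (C_A·V_A + C_B·V_B)/(V_A + V_B) = (40.2×756 + 197×660) / 1416 = 113 mg/mL = 113 g/L.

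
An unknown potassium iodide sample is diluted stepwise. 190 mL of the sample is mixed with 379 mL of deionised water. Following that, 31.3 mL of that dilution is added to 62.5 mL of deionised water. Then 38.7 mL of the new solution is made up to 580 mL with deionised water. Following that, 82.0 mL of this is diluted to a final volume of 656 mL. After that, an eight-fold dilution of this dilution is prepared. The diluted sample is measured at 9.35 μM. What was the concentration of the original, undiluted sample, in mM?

80.5 mM

Overall dilution factor = 2.995 × 2.997 × 14.99 × 8 × 8 = 8608.
Original = 9.35 μM × 8608 = 8.05 × 10⁴ μM = 80.5 mM.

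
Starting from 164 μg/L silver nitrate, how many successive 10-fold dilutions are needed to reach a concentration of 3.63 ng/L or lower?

Need 10ⁿ ≥ 4.52 × 10⁴, so n ≥ log(4.52 × 10⁴)/log(10) = 4.65.
Minimum whole steps: n = 5.

5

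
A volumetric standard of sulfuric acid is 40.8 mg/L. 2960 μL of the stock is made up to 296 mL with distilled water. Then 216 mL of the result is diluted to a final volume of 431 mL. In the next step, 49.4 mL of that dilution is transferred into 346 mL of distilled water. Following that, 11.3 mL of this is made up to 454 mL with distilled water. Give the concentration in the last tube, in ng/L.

Overall dilution factor = 100 × 1.995 × 8.004 × 40.18 = 6.42 × 10⁴.
40.8 mg/L / 6.42 × 10⁴ = 6.36 × 10⁻⁴ mg/L = 636 ng/L.

636 ng/L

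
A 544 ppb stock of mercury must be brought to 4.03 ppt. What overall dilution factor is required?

Factor = C₀/C_target = 544 ppb / 4.03 ppt = 1.35 × 10⁵.

1.35 × 10⁵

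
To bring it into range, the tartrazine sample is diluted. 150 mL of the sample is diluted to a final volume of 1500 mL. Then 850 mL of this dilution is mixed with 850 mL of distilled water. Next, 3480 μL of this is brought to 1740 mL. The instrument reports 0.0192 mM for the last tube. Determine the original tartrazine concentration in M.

0.192 M

Overall dilution factor = 10 × 2 × 500 = 1.00 × 10⁴.
Original = 0.0192 mM × 1.00 × 10⁴ = 192 mM = 0.192 M.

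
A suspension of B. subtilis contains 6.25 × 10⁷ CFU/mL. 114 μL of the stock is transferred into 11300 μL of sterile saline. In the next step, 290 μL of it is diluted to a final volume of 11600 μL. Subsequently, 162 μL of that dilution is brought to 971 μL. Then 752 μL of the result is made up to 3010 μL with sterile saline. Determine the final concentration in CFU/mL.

Overall dilution factor = 100.1 × 40 × 5.994 × 4.003 = 9.61 × 10⁴.
6.25 × 10⁷ CFU/mL / 9.61 × 10⁴ = 650 CFU/mL.

650 CFU/mL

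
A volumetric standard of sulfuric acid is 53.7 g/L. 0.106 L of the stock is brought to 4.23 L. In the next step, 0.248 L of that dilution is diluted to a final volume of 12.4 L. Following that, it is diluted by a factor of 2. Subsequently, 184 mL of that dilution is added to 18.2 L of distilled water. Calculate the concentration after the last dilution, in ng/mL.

135 ng/mL

Overall dilution factor = 39.91 × 50 × 2 × 99.91 = 3.99 × 10⁵.
53.7 g/L / 3.99 × 10⁵ = 1.35 × 10⁻⁴ g/L = 135 ng/mL.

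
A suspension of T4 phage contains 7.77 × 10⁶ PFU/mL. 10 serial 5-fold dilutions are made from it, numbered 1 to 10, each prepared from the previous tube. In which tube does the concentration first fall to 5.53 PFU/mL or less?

Tube n has concentration 7.77 × 10⁶ PFU/mL / 5ⁿ.
Need 5ⁿ ≥ 7.77 × 10⁶ PFU/mL / 5.53 PFU/mL = 1.41 × 10⁶, so n ≥ 8.80.
First such tube: n = 9.

tube 9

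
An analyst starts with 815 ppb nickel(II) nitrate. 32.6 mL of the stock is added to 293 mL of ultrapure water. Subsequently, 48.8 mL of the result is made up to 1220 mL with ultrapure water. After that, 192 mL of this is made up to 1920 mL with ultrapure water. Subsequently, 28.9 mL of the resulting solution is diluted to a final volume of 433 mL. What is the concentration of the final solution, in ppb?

0.0218 ppb

Overall dilution factor = 9.988 × 25 × 10 × 14.98 = 3.74 × 10⁴.
815 ppb / 3.74 × 10⁴ = 0.0218 ppb.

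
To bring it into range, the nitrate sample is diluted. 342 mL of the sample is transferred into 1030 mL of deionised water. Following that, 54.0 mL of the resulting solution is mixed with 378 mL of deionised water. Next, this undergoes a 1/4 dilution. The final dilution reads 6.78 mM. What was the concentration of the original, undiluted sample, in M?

Overall dilution factor = 4.012 × 8 × 4 = 128.
Original = 6.78 mM × 128 = 870 mM = 0.870 M.

0.870 M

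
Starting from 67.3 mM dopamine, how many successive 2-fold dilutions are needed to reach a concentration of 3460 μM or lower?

5

Need 2ⁿ ≥ 19.5, so n ≥ log(19.5)/log(2) = 4.28.
Minimum whole steps: n = 5.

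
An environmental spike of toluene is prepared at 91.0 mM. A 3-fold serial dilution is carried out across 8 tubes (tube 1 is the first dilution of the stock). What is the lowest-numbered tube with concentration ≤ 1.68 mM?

Tube n has concentration 91.0 mM / 3ⁿ.
Need 3ⁿ ≥ 91.0 mM / 1.68 mM = 54.2, so n ≥ 3.63.
First such tube: n = 4.

tube 4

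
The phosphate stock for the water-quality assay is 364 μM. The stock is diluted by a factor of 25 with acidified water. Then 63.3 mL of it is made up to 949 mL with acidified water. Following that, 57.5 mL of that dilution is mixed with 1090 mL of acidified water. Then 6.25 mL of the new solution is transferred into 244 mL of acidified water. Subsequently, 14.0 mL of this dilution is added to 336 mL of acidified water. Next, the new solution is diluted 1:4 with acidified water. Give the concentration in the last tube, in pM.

12.2 pM

Overall dilution factor = 25 × 14.99 × 19.96 × 40.04 × 25 × 4 = 2.99 × 10⁷.
364 μM / 2.99 × 10⁷ = 1.22 × 10⁻⁵ μM = 12.2 pM.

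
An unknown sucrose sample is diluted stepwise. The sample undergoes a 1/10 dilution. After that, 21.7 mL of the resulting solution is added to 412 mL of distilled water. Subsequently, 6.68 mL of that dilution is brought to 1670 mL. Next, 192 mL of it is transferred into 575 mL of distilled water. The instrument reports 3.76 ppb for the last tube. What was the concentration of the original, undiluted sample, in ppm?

751 ppm

Overall dilution factor = 10 × 19.99 × 250 × 3.995 = 2.00 × 10⁵.
Original = 3.76 ppb × 2.00 × 10⁵ = 7.51 × 10⁵ ppb = 751 ppm.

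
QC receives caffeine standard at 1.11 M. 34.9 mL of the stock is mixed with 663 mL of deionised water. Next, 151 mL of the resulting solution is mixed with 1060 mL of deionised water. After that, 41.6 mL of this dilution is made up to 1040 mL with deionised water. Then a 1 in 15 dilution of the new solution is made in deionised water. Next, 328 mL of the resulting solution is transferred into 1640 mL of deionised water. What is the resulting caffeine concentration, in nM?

Overall dilution factor = 20.00 × 8.020 × 25 × 15 × 6 = 3.61 × 10⁵.
1.11 M / 3.61 × 10⁵ = 3.08 × 10⁻⁶ M = 3080 nM.

3080 nM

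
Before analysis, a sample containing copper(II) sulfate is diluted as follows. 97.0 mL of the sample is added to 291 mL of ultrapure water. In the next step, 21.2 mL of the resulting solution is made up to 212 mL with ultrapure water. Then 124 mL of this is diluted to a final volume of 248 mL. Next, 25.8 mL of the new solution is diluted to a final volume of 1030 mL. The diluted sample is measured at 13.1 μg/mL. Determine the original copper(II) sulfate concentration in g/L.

41.8 g/L

Overall dilution factor = 4 × 10 × 2 × 39.92 = 3194.
Original = 13.1 μg/mL × 3194 = 4.18 × 10⁴ μg/mL = 41.8 g/L.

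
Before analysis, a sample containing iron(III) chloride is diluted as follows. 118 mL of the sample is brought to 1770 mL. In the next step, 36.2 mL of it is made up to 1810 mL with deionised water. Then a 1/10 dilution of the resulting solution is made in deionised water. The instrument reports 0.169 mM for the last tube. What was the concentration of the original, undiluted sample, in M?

1.27 M

Overall dilution factor = 15 × 50 × 10 = 7500.
Original = 0.169 mM × 7500 = 1268 mM = 1.27 M.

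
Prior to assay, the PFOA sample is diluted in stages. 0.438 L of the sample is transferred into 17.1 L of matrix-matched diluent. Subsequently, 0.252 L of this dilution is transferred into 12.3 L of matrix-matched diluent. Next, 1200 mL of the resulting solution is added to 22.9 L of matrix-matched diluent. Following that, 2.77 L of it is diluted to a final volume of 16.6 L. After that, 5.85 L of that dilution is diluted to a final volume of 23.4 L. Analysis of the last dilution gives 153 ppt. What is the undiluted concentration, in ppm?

147 ppm

Overall dilution factor = 40.04 × 49.81 × 20.08 × 5.993 × 4 = 9.60 × 10⁵.
Original = 153 ppt × 9.60 × 10⁵ = 1.47 × 10⁸ ppt = 147 ppm.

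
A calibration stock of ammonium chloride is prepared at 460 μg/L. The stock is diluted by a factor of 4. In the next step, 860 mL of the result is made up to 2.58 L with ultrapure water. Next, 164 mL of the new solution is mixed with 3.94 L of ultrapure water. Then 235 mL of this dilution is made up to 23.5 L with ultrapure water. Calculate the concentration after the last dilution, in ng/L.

Overall dilution factor = 4 × 3 × 25.02 × 100 = 3.00 × 10⁴.
460 μg/L / 3.00 × 10⁴ = 0.0153 μg/L = 15.3 ng/L.

15.3 ng/L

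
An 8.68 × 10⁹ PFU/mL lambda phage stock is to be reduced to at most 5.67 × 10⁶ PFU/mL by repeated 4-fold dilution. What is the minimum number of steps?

Need 4ⁿ ≥ 1531, so n ≥ log(1531)/log(4) = 5.29.
Minimum whole steps: n = 6.

6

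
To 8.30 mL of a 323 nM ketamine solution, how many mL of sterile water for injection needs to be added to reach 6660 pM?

6660 pM = 6.66 nM.
V₂ = C₁V₁/C₂ = 323 × 8.30 / 6.66 = 403 mL.
Diluent to add = V₂ − V₁ = 403 − 8.30 = 394 mL.

394 mL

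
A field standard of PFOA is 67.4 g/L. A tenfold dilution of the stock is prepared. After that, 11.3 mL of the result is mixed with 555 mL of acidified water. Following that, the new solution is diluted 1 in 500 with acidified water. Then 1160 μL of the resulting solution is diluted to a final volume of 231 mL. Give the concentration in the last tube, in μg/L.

Overall dilution factor = 10 × 50.12 × 500 × 199.1 = 4.99 × 10⁷.
67.4 g/L / 4.99 × 10⁷ = 1.35 × 10⁻⁶ g/L = 1.35 μg/L.

1.35 μg/L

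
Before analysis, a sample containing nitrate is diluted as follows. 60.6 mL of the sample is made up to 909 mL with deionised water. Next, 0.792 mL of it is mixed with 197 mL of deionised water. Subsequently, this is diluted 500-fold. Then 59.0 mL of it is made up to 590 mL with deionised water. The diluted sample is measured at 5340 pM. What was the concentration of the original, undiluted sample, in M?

Overall dilution factor = 15 × 249.7 × 500 × 10 = 1.87 × 10⁷.
Original = 5340 pM × 1.87 × 10⁷ = 1.00 × 10¹¹ pM = 0.100 M.

0.100 M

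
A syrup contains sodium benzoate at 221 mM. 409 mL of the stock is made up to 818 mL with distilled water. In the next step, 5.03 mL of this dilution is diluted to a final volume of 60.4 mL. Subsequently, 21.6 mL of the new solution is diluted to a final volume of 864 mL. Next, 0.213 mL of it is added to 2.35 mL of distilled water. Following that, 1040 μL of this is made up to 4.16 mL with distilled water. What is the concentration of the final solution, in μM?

4.78 μM

Overall dilution factor = 2 × 12.01 × 40 × 12.03 × 4 = 4.62 × 10⁴.
221 mM / 4.62 × 10⁴ = 4.78 × 10⁻³ mM = 4.78 μM.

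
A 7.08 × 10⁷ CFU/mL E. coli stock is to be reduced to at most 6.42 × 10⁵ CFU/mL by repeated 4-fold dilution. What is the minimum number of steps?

4

Need 4ⁿ ≥ 110, so n ≥ log(110)/log(4) = 3.39.
Minimum whole steps: n = 4.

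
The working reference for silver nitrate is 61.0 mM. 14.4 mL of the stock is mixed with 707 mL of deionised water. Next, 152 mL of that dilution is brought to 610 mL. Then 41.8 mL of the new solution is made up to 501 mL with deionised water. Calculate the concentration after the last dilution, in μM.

Overall dilution factor = 50.10 × 4.013 × 11.99 = 2410.
61.0 mM / 2410 = 0.0253 mM = 25.3 μM.

25.3 μM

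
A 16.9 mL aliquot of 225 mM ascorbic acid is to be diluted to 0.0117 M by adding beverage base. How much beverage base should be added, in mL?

0.0117 M = 11.7 mM.
V₂ = C₁V₁/C₂ = 225 × 16.9 / 11.7 = 325 mL.
Diluent to add = V₂ − V₁ = 325 − 16.9 = 308 mL.

308 mL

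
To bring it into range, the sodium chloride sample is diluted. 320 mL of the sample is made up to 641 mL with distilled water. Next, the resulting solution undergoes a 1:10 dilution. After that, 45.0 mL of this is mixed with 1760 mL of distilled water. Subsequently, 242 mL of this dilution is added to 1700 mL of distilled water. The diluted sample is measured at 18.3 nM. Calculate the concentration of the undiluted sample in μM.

Overall dilution factor = 2.003 × 10 × 40.11 × 8.025 = 6448.
Original = 18.3 nM × 6448 = 1.18 × 10⁵ nM = 118 μM.

118 μM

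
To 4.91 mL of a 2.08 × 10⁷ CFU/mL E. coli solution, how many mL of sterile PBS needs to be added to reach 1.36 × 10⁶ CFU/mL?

V₂ = C₁V₁/C₂ = 2.08 × 10⁷ × 4.91 / 1.36 × 10⁶ = 75.1 mL.
Diluent to add = V₂ − V₁ = 75.1 − 4.91 = 70.2 mL.

70.2 mL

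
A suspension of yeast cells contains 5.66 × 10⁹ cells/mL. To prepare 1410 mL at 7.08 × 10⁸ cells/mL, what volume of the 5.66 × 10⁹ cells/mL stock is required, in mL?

176 mL

V₁ = C₂V₂/C₁ = 7.08 × 10⁸ × 1410 / 5.66 × 10⁹ = 176 mL.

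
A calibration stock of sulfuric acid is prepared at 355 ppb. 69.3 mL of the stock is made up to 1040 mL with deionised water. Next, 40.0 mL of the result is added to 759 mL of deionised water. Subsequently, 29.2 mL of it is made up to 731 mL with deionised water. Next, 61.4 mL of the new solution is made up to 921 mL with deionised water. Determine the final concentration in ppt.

3.15 ppt

Overall dilution factor = 15.01 × 19.98 × 25.03 × 15 = 1.13 × 10⁵.
355 ppb / 1.13 × 10⁵ = 3.15 × 10⁻³ ppb = 3.15 ppt.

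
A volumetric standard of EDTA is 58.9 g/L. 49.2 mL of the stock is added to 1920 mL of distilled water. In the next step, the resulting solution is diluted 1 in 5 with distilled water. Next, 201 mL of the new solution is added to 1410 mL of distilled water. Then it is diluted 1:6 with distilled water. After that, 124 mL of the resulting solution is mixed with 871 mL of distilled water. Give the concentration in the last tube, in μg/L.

Overall dilution factor = 40.02 × 5 × 8.015 × 6 × 8.024 = 7.72 × 10⁴.
58.9 g/L / 7.72 × 10⁴ = 7.63 × 10⁻⁴ g/L = 763 μg/L.

763 μg/L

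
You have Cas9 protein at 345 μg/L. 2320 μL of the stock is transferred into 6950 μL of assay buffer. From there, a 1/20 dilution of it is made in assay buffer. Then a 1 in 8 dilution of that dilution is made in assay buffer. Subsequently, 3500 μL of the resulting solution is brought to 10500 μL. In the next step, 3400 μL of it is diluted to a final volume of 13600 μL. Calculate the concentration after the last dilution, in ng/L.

Overall dilution factor = 3.996 × 20 × 8 × 3 × 4 = 7672.
345 μg/L / 7672 = 0.0450 μg/L = 45.0 ng/L.

45.0 ng/L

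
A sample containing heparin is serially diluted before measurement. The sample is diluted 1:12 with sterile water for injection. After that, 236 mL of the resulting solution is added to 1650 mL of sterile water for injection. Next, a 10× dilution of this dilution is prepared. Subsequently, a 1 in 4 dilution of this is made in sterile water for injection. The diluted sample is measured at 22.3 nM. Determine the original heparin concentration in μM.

Overall dilution factor = 12 × 7.992 × 10 × 4 = 3836.
Original = 22.3 nM × 3836 = 8.55 × 10⁴ nM = 85.5 μM.

85.5 μM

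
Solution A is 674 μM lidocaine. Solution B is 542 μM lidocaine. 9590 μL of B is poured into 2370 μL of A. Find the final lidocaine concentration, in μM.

C_mix = (C_A·V_A + C_B·V_B)/(V_A + V_B) = (674×2370 + 542×9590) / 11960 = 568 μM.

568 μM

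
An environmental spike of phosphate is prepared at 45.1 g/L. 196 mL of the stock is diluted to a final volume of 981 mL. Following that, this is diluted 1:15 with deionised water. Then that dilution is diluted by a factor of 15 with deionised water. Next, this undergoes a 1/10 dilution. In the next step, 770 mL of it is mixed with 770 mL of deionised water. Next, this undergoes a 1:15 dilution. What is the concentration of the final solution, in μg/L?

Overall dilution factor = 5.005 × 15 × 15 × 10 × 2 × 15 = 3.38 × 10⁵.
45.1 g/L / 3.38 × 10⁵ = 1.33 × 10⁻⁴ g/L = 133 μg/L.

133 μg/L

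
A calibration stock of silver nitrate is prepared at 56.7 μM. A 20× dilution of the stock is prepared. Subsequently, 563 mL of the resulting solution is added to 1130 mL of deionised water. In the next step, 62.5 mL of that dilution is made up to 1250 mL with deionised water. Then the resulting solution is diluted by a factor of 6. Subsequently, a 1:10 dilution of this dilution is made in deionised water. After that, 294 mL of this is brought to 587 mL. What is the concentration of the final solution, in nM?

Overall dilution factor = 20 × 3.007 × 20 × 6 × 10 × 1.997 = 1.44 × 10⁵.
56.7 μM / 1.44 × 10⁵ = 3.93 × 10⁻⁴ μM = 0.393 nM.

0.393 nM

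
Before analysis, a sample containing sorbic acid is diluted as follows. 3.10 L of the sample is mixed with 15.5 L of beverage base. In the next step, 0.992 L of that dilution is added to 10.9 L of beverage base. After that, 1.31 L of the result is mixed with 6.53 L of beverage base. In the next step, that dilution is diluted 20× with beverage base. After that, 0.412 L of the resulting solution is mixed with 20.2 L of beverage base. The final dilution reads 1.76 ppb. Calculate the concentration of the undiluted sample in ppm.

Overall dilution factor = 6 × 11.99 × 5.985 × 20 × 50.03 = 4.31 × 10⁵.
Original = 1.76 ppb × 4.31 × 10⁵ = 7.58 × 10⁵ ppb = 758 ppm.

758 ppm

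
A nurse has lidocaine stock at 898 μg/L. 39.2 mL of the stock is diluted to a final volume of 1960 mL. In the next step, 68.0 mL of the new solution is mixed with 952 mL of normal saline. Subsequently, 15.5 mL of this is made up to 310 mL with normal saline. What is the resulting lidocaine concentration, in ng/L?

Overall dilution factor = 50 × 15 × 20 = 1.50 × 10⁴.
898 μg/L / 1.50 × 10⁴ = 0.0599 μg/L = 59.9 ng/L.

59.9 ng/L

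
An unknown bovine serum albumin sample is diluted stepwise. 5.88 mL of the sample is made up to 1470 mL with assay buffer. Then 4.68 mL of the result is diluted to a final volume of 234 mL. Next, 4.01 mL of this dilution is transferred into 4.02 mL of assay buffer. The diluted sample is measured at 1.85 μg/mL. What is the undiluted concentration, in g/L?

46.3 g/L

Overall dilution factor = 250 × 50 × 2.002 = 2.50 × 10⁴.
Original = 1.85 μg/mL × 2.50 × 10⁴ = 4.63 × 10⁴ μg/mL = 46.3 g/L.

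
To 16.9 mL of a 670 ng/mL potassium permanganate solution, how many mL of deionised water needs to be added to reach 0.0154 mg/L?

0.0154 mg/L = 15.4 ng/mL.
V₂ = C₁V₁/C₂ = 670 × 16.9 / 15.4 = 735 mL.
Diluent to add = V₂ − V₁ = 735 − 16.9 = 718 mL.

718 mL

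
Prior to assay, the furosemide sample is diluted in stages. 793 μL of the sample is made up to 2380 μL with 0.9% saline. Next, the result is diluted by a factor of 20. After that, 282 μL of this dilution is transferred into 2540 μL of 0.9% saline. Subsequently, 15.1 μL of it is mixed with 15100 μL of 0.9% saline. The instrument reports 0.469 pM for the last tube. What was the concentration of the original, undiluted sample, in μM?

0.282 μM

Overall dilution factor = 3.001 × 20 × 10.01 × 1001 = 6.01 × 10⁵.
Original = 0.469 pM × 6.01 × 10⁵ = 2.82 × 10⁵ pM = 0.282 μM.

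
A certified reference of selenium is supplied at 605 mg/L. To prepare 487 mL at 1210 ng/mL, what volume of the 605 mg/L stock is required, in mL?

1210 ng/mL = 1.21 mg/L.
V₁ = C₂V₂/C₁ = 1.21 × 487 / 605 = 0.974 mL.

0.974 mL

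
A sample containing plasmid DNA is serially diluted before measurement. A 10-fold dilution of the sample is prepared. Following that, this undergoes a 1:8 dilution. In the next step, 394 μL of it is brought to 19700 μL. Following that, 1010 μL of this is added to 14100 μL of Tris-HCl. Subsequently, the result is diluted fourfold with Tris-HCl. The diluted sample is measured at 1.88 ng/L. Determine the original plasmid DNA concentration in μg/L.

450 μg/L

Overall dilution factor = 10 × 8 × 50 × 14.96 × 4 = 2.39 × 10⁵.
Original = 1.88 ng/L × 2.39 × 10⁵ = 4.50 × 10⁵ ng/L = 450 μg/L.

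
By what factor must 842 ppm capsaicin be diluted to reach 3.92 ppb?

2.15 × 10⁵

Factor = C₀/C_target = 842 ppm / 3.92 ppb = 2.15 × 10⁵.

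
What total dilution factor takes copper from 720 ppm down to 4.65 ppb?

Factor = C₀/C_target = 720 ppm / 4.65 ppb = 1.55 × 10⁵.

1.55 × 10⁵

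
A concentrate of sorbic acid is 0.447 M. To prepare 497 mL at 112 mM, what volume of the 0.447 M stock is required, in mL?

112 mM = 0.112 M.
V₁ = C₂V₂/C₁ = 0.112 × 497 / 0.447 = 125 mL.

125 mL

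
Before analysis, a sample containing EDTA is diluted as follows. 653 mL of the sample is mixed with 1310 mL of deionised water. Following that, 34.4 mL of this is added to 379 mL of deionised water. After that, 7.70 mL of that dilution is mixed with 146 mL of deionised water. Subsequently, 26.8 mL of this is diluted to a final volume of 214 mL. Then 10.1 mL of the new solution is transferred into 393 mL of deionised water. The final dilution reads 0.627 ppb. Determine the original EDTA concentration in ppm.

Overall dilution factor = 3.006 × 12.02 × 19.96 × 7.985 × 39.91 = 2.30 × 10⁵.
Original = 0.627 ppb × 2.30 × 10⁵ = 1.44 × 10⁵ ppb = 144 ppm.

144 ppm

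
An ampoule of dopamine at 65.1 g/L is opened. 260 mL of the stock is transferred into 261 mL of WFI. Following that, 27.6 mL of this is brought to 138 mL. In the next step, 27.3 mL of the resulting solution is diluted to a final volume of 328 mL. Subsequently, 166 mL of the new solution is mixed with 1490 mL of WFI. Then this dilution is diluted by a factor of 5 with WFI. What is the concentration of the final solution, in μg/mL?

10.8 μg/mL

Overall dilution factor = 2.004 × 5 × 12.01 × 9.976 × 5 = 6004.
65.1 g/L / 6004 = 0.0108 g/L = 10.8 μg/mL.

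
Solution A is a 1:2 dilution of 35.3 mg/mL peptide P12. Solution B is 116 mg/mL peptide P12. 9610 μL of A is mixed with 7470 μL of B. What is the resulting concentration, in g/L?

C_A = 35.3 mg/mL / 2 = 17.6 mg/mL.
C_mix = (C_A·V_A + C_B·V_B)/(V_A + V_B) = (17.6×9610 + 116×7470) / 17080 = 60.7 mg/mL = 60.7 g/L.

60.7 g/L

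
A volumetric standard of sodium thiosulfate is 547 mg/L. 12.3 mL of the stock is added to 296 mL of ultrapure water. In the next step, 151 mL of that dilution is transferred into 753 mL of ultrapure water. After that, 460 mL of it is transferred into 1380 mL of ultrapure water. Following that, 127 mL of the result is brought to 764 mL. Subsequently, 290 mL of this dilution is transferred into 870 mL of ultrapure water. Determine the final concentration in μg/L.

37.9 μg/L

Overall dilution factor = 25.07 × 5.987 × 4 × 6.016 × 4 = 1.44 × 10⁴.
547 mg/L / 1.44 × 10⁴ = 0.0379 mg/L = 37.9 μg/L.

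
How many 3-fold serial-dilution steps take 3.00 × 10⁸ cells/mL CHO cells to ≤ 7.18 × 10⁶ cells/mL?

Need 3ⁿ ≥ 41.8, so n ≥ log(41.8)/log(3) = 3.40.
Minimum whole steps: n = 4.

4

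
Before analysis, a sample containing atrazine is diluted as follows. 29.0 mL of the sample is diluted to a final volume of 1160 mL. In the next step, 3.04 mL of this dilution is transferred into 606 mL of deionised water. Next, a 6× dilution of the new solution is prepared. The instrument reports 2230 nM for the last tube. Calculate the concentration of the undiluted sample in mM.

Overall dilution factor = 40 × 200.3 × 6 = 4.81 × 10⁴.
Original = 2230 nM × 4.81 × 10⁴ = 1.07 × 10⁸ nM = 107 mM.

107 mM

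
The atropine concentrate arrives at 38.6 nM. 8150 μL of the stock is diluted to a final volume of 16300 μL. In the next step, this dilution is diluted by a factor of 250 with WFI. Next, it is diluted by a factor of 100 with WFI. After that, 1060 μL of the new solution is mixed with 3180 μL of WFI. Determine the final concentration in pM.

Overall dilution factor = 2 × 250 × 100 × 4 = 2.00 × 10⁵.
38.6 nM / 2.00 × 10⁵ = 1.93 × 10⁻⁴ nM = 0.193 pM.

0.193 pM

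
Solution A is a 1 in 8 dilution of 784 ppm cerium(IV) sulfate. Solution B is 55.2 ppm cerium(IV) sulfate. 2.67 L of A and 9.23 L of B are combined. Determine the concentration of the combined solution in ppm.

64.8 ppm

C_A = 784 ppm / 8 = 98.0 ppm.
C_mix = (C_A·V_A + C_B·V_B)/(V_A + V_B) = (98.0×2.67 + 55.2×9.23) / 11.90 = 64.8 ppm.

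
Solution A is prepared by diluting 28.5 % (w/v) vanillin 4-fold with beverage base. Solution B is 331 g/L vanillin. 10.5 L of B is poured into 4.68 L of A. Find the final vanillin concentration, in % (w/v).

C_A = 28.5 % (w/v) / 4 = 7.12 % (w/v).
C_B = 331 g/L = 33.1 % (w/v).
C_mix = (C_A·V_A + C_B·V_B)/(V_A + V_B) = (7.12×4.68 + 33.1×10.5) / 15.18 = 25.1 % (w/v).

25.1 % (w/v)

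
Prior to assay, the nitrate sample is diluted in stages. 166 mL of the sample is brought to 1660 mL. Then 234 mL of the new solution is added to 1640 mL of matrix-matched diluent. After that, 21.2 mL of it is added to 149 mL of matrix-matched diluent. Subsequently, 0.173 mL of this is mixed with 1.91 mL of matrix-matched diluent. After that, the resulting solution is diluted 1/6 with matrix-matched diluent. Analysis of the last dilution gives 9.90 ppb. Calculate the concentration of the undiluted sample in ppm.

460 ppm

Overall dilution factor = 10 × 8.009 × 8.028 × 12.04 × 6 = 4.64 × 10⁴.
Original = 9.90 ppb × 4.64 × 10⁴ = 4.60 × 10⁵ ppb = 460 ppm.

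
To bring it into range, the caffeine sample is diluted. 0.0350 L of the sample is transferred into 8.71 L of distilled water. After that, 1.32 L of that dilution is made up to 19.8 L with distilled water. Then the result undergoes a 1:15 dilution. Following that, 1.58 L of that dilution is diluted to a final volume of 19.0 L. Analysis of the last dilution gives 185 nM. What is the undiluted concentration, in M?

0.125 M

Overall dilution factor = 249.9 × 15 × 15 × 12.03 = 6.76 × 10⁵.
Original = 185 nM × 6.76 × 10⁵ = 1.25 × 10⁸ nM = 0.125 M.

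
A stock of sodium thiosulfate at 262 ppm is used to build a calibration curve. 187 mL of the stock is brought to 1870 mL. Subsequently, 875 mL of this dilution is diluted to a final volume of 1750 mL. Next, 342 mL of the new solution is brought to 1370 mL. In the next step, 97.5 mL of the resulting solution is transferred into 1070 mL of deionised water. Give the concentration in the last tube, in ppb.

Overall dilution factor = 10 × 2 × 4.006 × 11.97 = 959.
262 ppm / 959 = 0.273 ppm = 273 ppb.

273 ppb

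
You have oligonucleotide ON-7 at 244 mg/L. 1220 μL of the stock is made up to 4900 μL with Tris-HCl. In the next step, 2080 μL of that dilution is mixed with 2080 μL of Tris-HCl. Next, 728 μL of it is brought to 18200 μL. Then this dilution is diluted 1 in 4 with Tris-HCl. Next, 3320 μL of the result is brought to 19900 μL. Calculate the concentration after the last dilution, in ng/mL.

50.7 ng/mL

Overall dilution factor = 4.016 × 2 × 25 × 4 × 5.994 = 4815.
244 mg/L / 4815 = 0.0507 mg/L = 50.7 ng/mL.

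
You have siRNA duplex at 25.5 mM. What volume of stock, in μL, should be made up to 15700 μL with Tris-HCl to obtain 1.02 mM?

628 μL

V₁ = C₂V₂/C₁ = 1.02 × 15700 / 25.5 = 628 μL.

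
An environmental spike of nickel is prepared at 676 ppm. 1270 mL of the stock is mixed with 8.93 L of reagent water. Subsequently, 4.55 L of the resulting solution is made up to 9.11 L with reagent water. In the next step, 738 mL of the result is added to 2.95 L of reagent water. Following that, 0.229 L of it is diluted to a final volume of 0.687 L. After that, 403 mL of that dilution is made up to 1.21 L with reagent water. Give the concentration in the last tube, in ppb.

934 ppb

Overall dilution factor = 8.031 × 2.002 × 4.997 × 3 × 3.002 = 724.
676 ppm / 724 = 0.934 ppm = 934 ppb.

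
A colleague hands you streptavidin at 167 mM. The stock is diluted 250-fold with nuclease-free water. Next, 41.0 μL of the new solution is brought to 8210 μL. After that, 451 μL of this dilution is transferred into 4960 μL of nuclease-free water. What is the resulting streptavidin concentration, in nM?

Overall dilution factor = 250 × 200.2 × 12.00 = 6.01 × 10⁵.
167 mM / 6.01 × 10⁵ = 2.78 × 10⁻⁴ mM = 278 nM.

278 nM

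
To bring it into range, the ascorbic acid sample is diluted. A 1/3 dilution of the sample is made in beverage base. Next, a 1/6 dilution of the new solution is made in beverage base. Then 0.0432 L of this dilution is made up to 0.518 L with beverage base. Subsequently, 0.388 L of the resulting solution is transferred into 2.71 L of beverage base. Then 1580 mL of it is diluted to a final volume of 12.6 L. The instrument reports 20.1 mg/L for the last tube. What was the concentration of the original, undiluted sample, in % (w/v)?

27.6 % (w/v)

Overall dilution factor = 3 × 6 × 11.99 × 7.985 × 7.975 = 1.37 × 10⁴.
Original = 20.1 mg/L × 1.37 × 10⁴ = 2.76 × 10⁵ mg/L = 27.6 % (w/v).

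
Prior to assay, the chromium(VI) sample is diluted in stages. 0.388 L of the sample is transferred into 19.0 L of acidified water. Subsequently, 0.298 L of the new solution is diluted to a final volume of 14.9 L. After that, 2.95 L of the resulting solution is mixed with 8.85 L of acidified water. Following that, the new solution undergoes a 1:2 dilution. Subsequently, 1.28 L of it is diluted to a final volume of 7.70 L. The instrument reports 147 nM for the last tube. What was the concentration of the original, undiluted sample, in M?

Overall dilution factor = 49.97 × 50 × 4 × 2 × 6.016 = 1.20 × 10⁵.
Original = 147 nM × 1.20 × 10⁵ = 1.77 × 10⁷ nM = 0.0177 M.

0.0177 M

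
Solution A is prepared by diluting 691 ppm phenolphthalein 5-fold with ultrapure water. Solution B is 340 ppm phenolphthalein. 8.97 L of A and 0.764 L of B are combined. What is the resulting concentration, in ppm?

154 ppm

C_A = 691 ppm / 5 = 138 ppm.
C_mix = (C_A·V_A + C_B·V_B)/(V_A + V_B) = (138×8.97 + 340×0.764) / 9.734 = 154 ppm.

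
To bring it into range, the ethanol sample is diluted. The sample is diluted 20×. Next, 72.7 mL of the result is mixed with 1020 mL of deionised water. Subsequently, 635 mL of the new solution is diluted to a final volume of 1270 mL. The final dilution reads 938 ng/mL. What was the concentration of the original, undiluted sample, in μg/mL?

564 μg/mL

Overall dilution factor = 20 × 15.03 × 2 = 601.
Original = 938 ng/mL × 601 = 5.64 × 10⁵ ng/mL = 564 μg/mL.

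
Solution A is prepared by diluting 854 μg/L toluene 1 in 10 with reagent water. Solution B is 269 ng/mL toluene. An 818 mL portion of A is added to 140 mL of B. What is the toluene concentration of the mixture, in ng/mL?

C_A = 854 μg/L / 10 = 85.4 μg/L.
C_B = 269 ng/mL = 269 μg/L.
C_mix = (C_A·V_A + C_B·V_B)/(V_A + V_B) = (85.4×818 + 269×140) / 958.0 = 112 μg/L = 112 ng/mL.

112 ng/mL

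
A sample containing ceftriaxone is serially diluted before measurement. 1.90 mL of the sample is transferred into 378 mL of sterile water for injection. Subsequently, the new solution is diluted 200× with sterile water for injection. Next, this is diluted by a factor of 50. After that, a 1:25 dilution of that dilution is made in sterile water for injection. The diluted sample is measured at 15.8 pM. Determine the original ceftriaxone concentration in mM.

0.790 mM

Overall dilution factor = 199.9 × 200 × 50 × 25 = 5.00 × 10⁷.
Original = 15.8 pM × 5.00 × 10⁷ = 7.90 × 10⁸ pM = 0.790 mM.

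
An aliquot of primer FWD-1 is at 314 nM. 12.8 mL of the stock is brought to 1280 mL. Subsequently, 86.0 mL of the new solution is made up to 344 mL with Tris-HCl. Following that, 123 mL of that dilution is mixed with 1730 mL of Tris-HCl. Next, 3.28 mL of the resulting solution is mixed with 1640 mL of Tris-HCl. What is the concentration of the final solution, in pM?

Overall dilution factor = 100 × 4 × 15.07 × 501 = 3.02 × 10⁶.
314 nM / 3.02 × 10⁶ = 1.04 × 10⁻⁴ nM = 0.104 pM.

0.104 pM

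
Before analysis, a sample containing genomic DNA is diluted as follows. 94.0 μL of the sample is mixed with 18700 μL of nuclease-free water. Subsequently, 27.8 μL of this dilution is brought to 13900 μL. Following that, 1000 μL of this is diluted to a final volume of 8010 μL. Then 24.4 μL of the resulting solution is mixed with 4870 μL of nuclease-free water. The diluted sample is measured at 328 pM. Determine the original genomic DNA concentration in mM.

52.7 mM

Overall dilution factor = 199.9 × 500 × 8.010 × 200.6 = 1.61 × 10⁸.
Original = 328 pM × 1.61 × 10⁸ = 5.27 × 10¹⁰ pM = 52.7 mM.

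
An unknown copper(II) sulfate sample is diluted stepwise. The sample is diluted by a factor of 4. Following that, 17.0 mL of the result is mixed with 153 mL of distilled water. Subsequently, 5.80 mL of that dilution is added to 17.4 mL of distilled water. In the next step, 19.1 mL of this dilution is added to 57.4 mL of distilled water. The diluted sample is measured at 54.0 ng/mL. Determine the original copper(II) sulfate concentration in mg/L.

Overall dilution factor = 4 × 10 × 4 × 4.005 = 641.
Original = 54.0 ng/mL × 641 = 3.46 × 10⁴ ng/mL = 34.6 mg/L.

34.6 mg/L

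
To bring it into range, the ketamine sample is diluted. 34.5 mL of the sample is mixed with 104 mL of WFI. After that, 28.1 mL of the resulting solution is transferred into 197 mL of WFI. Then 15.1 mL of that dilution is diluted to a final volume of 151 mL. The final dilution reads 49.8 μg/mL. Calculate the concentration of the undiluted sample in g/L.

16.0 g/L

Overall dilution factor = 4.014 × 8.011 × 10 = 322.
Original = 49.8 μg/mL × 322 = 1.60 × 10⁴ μg/mL = 16.0 g/L.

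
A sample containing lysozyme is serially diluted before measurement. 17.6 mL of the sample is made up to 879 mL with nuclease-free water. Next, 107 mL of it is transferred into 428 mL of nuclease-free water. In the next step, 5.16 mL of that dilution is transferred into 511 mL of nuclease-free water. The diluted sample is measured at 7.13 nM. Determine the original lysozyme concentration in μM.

178 μM

Overall dilution factor = 49.94 × 5 × 100.0 = 2.50 × 10⁴.
Original = 7.13 nM × 2.50 × 10⁴ = 1.78 × 10⁵ nM = 178 μM.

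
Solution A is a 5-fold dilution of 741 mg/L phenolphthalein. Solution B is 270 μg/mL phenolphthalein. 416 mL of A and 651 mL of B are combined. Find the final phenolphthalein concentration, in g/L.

C_A = 741 mg/L / 5 = 148 mg/L.
C_B = 270 μg/mL = 270 mg/L.
C_mix = (C_A·V_A + C_B·V_B)/(V_A + V_B) = (148×416 + 270×651) / 1067 = 223 mg/L = 0.223 g/L.

0.223 g/L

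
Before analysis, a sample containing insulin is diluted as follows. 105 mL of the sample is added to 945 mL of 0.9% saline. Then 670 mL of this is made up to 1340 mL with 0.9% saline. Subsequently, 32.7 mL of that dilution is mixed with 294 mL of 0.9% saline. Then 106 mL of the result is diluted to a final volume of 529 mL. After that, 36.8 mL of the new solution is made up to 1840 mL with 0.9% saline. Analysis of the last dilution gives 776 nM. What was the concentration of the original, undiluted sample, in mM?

Overall dilution factor = 10 × 2 × 9.991 × 4.991 × 50 = 4.99 × 10⁴.
Original = 776 nM × 4.99 × 10⁴ = 3.87 × 10⁷ nM = 38.7 mM.

38.7 mM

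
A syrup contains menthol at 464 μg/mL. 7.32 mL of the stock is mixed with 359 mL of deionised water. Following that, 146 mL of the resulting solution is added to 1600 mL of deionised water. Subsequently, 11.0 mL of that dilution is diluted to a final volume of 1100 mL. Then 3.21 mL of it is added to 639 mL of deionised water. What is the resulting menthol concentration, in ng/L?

38.8 ng/L

Overall dilution factor = 50.04 × 11.96 × 100 × 200.1 = 1.20 × 10⁷.
464 μg/mL / 1.20 × 10⁷ = 3.88 × 10⁻⁵ μg/mL = 38.8 ng/L.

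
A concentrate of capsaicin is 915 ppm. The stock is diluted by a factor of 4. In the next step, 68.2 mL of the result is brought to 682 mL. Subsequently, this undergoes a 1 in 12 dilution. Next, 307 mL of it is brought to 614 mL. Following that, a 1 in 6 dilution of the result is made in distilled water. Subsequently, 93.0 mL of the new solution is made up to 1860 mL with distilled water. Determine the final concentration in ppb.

Overall dilution factor = 4 × 10 × 12 × 2 × 6 × 20 = 1.15 × 10⁵.
915 ppm / 1.15 × 10⁵ = 7.94 × 10⁻³ ppm = 7.94 ppb.

7.94 ppb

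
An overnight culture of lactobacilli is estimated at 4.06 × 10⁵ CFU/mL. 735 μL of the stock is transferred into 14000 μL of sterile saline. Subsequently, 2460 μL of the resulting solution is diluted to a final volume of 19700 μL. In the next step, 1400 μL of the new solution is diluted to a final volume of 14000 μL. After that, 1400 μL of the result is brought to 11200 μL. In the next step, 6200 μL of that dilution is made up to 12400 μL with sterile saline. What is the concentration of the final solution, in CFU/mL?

15.8 CFU/mL

Overall dilution factor = 20.05 × 8.008 × 10 × 8 × 2 = 2.57 × 10⁴.
4.06 × 10⁵ CFU/mL / 2.57 × 10⁴ = 15.8 CFU/mL.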